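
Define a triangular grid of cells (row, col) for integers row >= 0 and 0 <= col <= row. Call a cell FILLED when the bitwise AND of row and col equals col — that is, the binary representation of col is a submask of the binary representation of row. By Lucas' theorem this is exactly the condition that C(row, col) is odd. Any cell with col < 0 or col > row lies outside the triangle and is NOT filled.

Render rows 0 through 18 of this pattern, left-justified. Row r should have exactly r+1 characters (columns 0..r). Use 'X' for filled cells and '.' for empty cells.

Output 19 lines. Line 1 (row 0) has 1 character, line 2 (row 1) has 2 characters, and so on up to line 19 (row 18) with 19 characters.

Answer: X
XX
X.X
XXXX
X...X
XX..XX
X.X.X.X
XXXXXXXX
X.......X
XX......XX
X.X.....X.X
XXXX....XXXX
X...X...X...X
XX..XX..XX..XX
X.X.X.X.X.X.X.X
XXXXXXXXXXXXXXXX
X...............X
XX..............XX
X.X.............X.X

Derivation:
r0=0: X
r1=1: XX
r2=10: X.X
r3=11: XXXX
r4=100: X...X
r5=101: XX..XX
r6=110: X.X.X.X
r7=111: XXXXXXXX
r8=1000: X.......X
r9=1001: XX......XX
r10=1010: X.X.....X.X
r11=1011: XXXX....XXXX
r12=1100: X...X...X...X
r13=1101: XX..XX..XX..XX
r14=1110: X.X.X.X.X.X.X.X
r15=1111: XXXXXXXXXXXXXXXX
r16=10000: X...............X
r17=10001: XX..............XX
r18=10010: X.X.............X.X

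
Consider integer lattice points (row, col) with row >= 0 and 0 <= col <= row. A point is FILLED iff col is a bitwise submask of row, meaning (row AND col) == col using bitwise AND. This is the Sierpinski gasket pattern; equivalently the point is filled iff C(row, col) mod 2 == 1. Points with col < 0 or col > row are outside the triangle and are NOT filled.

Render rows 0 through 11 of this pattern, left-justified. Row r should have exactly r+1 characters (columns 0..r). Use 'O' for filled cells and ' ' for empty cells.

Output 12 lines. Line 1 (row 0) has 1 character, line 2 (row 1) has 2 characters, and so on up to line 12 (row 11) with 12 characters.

r0=0: O
r1=1: OO
r2=10: O O
r3=11: OOOO
r4=100: O   O
r5=101: OO  OO
r6=110: O O O O
r7=111: OOOOOOOO
r8=1000: O       O
r9=1001: OO      OO
r10=1010: O O     O O
r11=1011: OOOO    OOOO

Answer: O
OO
O O
OOOO
O   O
OO  OO
O O O O
OOOOOOOO
O       O
OO      OO
O O     O O
OOOO    OOOO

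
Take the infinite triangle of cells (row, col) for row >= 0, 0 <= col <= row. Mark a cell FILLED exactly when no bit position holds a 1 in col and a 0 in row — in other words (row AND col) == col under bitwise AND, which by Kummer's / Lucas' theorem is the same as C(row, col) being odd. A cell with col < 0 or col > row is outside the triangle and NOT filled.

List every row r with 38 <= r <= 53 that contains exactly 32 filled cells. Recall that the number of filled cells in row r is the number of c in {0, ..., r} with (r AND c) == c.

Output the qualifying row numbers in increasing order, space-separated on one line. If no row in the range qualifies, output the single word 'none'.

Answer: 47

Derivation:
Row r has 2^popcount(r) filled cells, so we need popcount(r) = log2(32) = 5.
Scan r = 38..53 and keep those with exactly 5 one-bits:
r=38=100110 popcount=3 -> skip
r=39=100111 popcount=4 -> skip
r=40=101000 popcount=2 -> skip
r=41=101001 popcount=3 -> skip
r=42=101010 popcount=3 -> skip
r=43=101011 popcount=4 -> skip
r=44=101100 popcount=3 -> skip
r=45=101101 popcount=4 -> skip
r=46=101110 popcount=4 -> skip
r=47=101111 popcount=5 -> KEEP
r=48=110000 popcount=2 -> skip
r=49=110001 popcount=3 -> skip
r=50=110010 popcount=3 -> skip
r=51=110011 popcount=4 -> skip
r=52=110100 popcount=3 -> skip
r=53=110101 popcount=4 -> skip
Kept rows: 47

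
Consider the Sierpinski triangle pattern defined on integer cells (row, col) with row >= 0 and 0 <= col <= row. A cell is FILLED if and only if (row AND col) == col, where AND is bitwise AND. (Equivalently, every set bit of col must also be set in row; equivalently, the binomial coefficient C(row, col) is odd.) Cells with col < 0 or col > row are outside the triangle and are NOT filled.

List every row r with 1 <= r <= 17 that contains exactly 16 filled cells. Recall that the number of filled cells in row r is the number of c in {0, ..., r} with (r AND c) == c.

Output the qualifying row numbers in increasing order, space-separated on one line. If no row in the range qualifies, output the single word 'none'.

Answer: 15

Derivation:
Row r has 2^popcount(r) filled cells, so we need popcount(r) = log2(16) = 4.
Scan r = 1..17 and keep those with exactly 4 one-bits:
r=1=1 popcount=1 -> skip
r=2=10 popcount=1 -> skip
r=3=11 popcount=2 -> skip
r=4=100 popcount=1 -> skip
r=5=101 popcount=2 -> skip
r=6=110 popcount=2 -> skip
r=7=111 popcount=3 -> skip
r=8=1000 popcount=1 -> skip
r=9=1001 popcount=2 -> skip
r=10=1010 popcount=2 -> skip
r=11=1011 popcount=3 -> skip
r=12=1100 popcount=2 -> skip
r=13=1101 popcount=3 -> skip
r=14=1110 popcount=3 -> skip
r=15=1111 popcount=4 -> KEEP
r=16=10000 popcount=1 -> skip
r=17=10001 popcount=2 -> skip
Kept rows: 15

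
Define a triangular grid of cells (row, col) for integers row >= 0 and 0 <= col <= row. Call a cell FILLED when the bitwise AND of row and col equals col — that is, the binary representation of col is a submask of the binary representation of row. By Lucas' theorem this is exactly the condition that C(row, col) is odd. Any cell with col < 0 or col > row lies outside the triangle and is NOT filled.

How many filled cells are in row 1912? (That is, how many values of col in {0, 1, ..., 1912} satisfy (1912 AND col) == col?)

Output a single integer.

Answer: 128

Derivation:
1912 in binary = 11101111000
popcount(1912) = number of 1-bits in 11101111000 = 7
A col c satisfies (1912 AND c) == c iff every set bit of c is also set in 1912; each of the 7 set bits of 1912 can independently be on or off in c.
count = 2^7 = 128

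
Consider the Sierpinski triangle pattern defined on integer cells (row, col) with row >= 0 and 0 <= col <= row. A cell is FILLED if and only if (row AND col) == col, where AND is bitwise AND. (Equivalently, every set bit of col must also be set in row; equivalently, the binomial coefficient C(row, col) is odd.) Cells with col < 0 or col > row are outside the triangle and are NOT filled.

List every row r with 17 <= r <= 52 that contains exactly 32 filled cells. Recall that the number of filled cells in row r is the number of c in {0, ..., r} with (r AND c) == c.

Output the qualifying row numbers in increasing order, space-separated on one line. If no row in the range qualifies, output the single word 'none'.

Answer: 31 47

Derivation:
Row r has 2^popcount(r) filled cells, so we need popcount(r) = log2(32) = 5.
Scan r = 17..52 and keep those with exactly 5 one-bits:
r=17=10001 popcount=2 -> skip
r=18=10010 popcount=2 -> skip
r=19=10011 popcount=3 -> skip
r=20=10100 popcount=2 -> skip
r=21=10101 popcount=3 -> skip
r=22=10110 popcount=3 -> skip
r=23=10111 popcount=4 -> skip
r=24=11000 popcount=2 -> skip
r=25=11001 popcount=3 -> skip
r=26=11010 popcount=3 -> skip
r=27=11011 popcount=4 -> skip
r=28=11100 popcount=3 -> skip
r=29=11101 popcount=4 -> skip
r=30=11110 popcount=4 -> skip
r=31=11111 popcount=5 -> KEEP
r=32=100000 popcount=1 -> skip
r=33=100001 popcount=2 -> skip
r=34=100010 popcount=2 -> skip
r=35=100011 popcount=3 -> skip
r=36=100100 popcount=2 -> skip
r=37=100101 popcount=3 -> skip
r=38=100110 popcount=3 -> skip
r=39=100111 popcount=4 -> skip
r=40=101000 popcount=2 -> skip
r=41=101001 popcount=3 -> skip
r=42=101010 popcount=3 -> skip
r=43=101011 popcount=4 -> skip
r=44=101100 popcount=3 -> skip
r=45=101101 popcount=4 -> skip
r=46=101110 popcount=4 -> skip
r=47=101111 popcount=5 -> KEEP
r=48=110000 popcount=2 -> skip
r=49=110001 popcount=3 -> skip
r=50=110010 popcount=3 -> skip
r=51=110011 popcount=4 -> skip
r=52=110100 popcount=3 -> skip
Kept rows: 31 47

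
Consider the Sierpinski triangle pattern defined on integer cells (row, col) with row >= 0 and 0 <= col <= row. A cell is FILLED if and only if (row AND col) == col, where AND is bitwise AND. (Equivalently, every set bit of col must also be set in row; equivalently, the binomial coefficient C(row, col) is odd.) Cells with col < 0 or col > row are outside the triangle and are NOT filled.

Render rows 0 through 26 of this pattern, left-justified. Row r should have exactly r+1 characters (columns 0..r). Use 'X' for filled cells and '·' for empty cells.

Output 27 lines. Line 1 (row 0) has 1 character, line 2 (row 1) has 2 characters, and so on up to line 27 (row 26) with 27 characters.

Answer: X
XX
X·X
XXXX
X···X
XX··XX
X·X·X·X
XXXXXXXX
X·······X
XX······XX
X·X·····X·X
XXXX····XXXX
X···X···X···X
XX··XX··XX··XX
X·X·X·X·X·X·X·X
XXXXXXXXXXXXXXXX
X···············X
XX··············XX
X·X·············X·X
XXXX············XXXX
X···X···········X···X
XX··XX··········XX··XX
X·X·X·X·········X·X·X·X
XXXXXXXX········XXXXXXXX
X·······X·······X·······X
XX······XX······XX······XX
X·X·····X·X·····X·X·····X·X

Derivation:
r0=0: X
r1=1: XX
r2=10: X·X
r3=11: XXXX
r4=100: X···X
r5=101: XX··XX
r6=110: X·X·X·X
r7=111: XXXXXXXX
r8=1000: X·······X
r9=1001: XX······XX
r10=1010: X·X·····X·X
r11=1011: XXXX····XXXX
r12=1100: X···X···X···X
r13=1101: XX··XX··XX··XX
r14=1110: X·X·X·X·X·X·X·X
r15=1111: XXXXXXXXXXXXXXXX
r16=10000: X···············X
r17=10001: XX··············XX
r18=10010: X·X·············X·X
r19=10011: XXXX············XXXX
r20=10100: X···X···········X···X
r21=10101: XX··XX··········XX··XX
r22=10110: X·X·X·X·········X·X·X·X
r23=10111: XXXXXXXX········XXXXXXXX
r24=11000: X·······X·······X·······X
r25=11001: XX······XX······XX······XX
r26=11010: X·X·····X·X·····X·X·····X·X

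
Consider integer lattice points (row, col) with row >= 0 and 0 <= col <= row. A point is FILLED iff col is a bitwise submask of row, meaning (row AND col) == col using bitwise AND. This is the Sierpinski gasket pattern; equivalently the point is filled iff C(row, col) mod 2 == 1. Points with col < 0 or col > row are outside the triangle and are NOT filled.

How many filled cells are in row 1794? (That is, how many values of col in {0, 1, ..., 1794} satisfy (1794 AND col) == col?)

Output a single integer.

1794 in binary = 11100000010
popcount(1794) = number of 1-bits in 11100000010 = 4
A col c satisfies (1794 AND c) == c iff every set bit of c is also set in 1794; each of the 4 set bits of 1794 can independently be on or off in c.
count = 2^4 = 16

Answer: 16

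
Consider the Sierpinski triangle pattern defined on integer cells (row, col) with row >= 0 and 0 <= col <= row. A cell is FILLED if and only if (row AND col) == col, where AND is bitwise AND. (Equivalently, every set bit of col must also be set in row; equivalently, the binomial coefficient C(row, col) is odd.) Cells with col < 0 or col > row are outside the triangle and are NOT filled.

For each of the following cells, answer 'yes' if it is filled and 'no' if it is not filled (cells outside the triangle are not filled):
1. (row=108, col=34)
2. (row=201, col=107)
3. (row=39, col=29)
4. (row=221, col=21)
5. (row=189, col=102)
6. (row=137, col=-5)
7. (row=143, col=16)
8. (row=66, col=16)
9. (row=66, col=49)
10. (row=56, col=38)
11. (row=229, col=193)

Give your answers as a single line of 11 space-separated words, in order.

Answer: no no no yes no no no no no no yes

Derivation:
(108,34): row=0b1101100, col=0b100010, row AND col = 0b100000 = 32; 32 != 34 -> empty
(201,107): row=0b11001001, col=0b1101011, row AND col = 0b1001001 = 73; 73 != 107 -> empty
(39,29): row=0b100111, col=0b11101, row AND col = 0b101 = 5; 5 != 29 -> empty
(221,21): row=0b11011101, col=0b10101, row AND col = 0b10101 = 21; 21 == 21 -> filled
(189,102): row=0b10111101, col=0b1100110, row AND col = 0b100100 = 36; 36 != 102 -> empty
(137,-5): col outside [0, 137] -> not filled
(143,16): row=0b10001111, col=0b10000, row AND col = 0b0 = 0; 0 != 16 -> empty
(66,16): row=0b1000010, col=0b10000, row AND col = 0b0 = 0; 0 != 16 -> empty
(66,49): row=0b1000010, col=0b110001, row AND col = 0b0 = 0; 0 != 49 -> empty
(56,38): row=0b111000, col=0b100110, row AND col = 0b100000 = 32; 32 != 38 -> empty
(229,193): row=0b11100101, col=0b11000001, row AND col = 0b11000001 = 193; 193 == 193 -> filled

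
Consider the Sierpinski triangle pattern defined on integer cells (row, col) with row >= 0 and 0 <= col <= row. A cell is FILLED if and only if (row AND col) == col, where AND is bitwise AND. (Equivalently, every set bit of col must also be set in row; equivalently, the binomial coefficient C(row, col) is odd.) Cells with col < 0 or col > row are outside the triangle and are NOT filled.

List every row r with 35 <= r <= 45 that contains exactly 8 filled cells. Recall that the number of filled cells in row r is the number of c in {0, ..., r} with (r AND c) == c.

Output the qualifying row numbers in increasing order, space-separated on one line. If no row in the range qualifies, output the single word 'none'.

Answer: 35 37 38 41 42 44

Derivation:
Row r has 2^popcount(r) filled cells, so we need popcount(r) = log2(8) = 3.
Scan r = 35..45 and keep those with exactly 3 one-bits:
r=35=100011 popcount=3 -> KEEP
r=36=100100 popcount=2 -> skip
r=37=100101 popcount=3 -> KEEP
r=38=100110 popcount=3 -> KEEP
r=39=100111 popcount=4 -> skip
r=40=101000 popcount=2 -> skip
r=41=101001 popcount=3 -> KEEP
r=42=101010 popcount=3 -> KEEP
r=43=101011 popcount=4 -> skip
r=44=101100 popcount=3 -> KEEP
r=45=101101 popcount=4 -> skip
Kept rows: 35 37 38 41 42 44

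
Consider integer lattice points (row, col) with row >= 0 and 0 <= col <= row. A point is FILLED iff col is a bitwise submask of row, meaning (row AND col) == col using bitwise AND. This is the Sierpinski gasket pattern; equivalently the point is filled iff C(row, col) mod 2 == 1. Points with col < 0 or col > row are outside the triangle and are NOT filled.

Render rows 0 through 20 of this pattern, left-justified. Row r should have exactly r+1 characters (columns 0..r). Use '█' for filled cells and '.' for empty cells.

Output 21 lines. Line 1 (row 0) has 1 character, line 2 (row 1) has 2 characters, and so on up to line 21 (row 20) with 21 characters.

r0=0: █
r1=1: ██
r2=10: █.█
r3=11: ████
r4=100: █...█
r5=101: ██..██
r6=110: █.█.█.█
r7=111: ████████
r8=1000: █.......█
r9=1001: ██......██
r10=1010: █.█.....█.█
r11=1011: ████....████
r12=1100: █...█...█...█
r13=1101: ██..██..██..██
r14=1110: █.█.█.█.█.█.█.█
r15=1111: ████████████████
r16=10000: █...............█
r17=10001: ██..............██
r18=10010: █.█.............█.█
r19=10011: ████............████
r20=10100: █...█...........█...█

Answer: █
██
█.█
████
█...█
██..██
█.█.█.█
████████
█.......█
██......██
█.█.....█.█
████....████
█...█...█...█
██..██..██..██
█.█.█.█.█.█.█.█
████████████████
█...............█
██..............██
█.█.............█.█
████............████
█...█...........█...█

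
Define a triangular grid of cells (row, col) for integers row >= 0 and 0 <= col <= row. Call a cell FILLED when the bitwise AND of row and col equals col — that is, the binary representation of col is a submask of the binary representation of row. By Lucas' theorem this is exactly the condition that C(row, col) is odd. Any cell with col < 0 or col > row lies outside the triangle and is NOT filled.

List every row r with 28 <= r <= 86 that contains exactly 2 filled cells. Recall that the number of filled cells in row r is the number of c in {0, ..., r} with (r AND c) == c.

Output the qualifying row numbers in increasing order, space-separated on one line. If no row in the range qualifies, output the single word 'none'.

Answer: 32 64

Derivation:
Row r has 2^popcount(r) filled cells, so we need popcount(r) = log2(2) = 1.
Scan r = 28..86 and keep those with exactly 1 one-bits:
r=28=11100 popcount=3 -> skip
r=29=11101 popcount=4 -> skip
r=30=11110 popcount=4 -> skip
r=31=11111 popcount=5 -> skip
r=32=100000 popcount=1 -> KEEP
r=33=100001 popcount=2 -> skip
r=34=100010 popcount=2 -> skip
r=35=100011 popcount=3 -> skip
r=36=100100 popcount=2 -> skip
r=37=100101 popcount=3 -> skip
r=38=100110 popcount=3 -> skip
r=39=100111 popcount=4 -> skip
r=40=101000 popcount=2 -> skip
r=41=101001 popcount=3 -> skip
r=42=101010 popcount=3 -> skip
r=43=101011 popcount=4 -> skip
r=44=101100 popcount=3 -> skip
r=45=101101 popcount=4 -> skip
r=46=101110 popcount=4 -> skip
r=47=101111 popcount=5 -> skip
r=48=110000 popcount=2 -> skip
r=49=110001 popcount=3 -> skip
r=50=110010 popcount=3 -> skip
r=51=110011 popcount=4 -> skip
r=52=110100 popcount=3 -> skip
r=53=110101 popcount=4 -> skip
r=54=110110 popcount=4 -> skip
r=55=110111 popcount=5 -> skip
r=56=111000 popcount=3 -> skip
r=57=111001 popcount=4 -> skip
r=58=111010 popcount=4 -> skip
r=59=111011 popcount=5 -> skip
r=60=111100 popcount=4 -> skip
r=61=111101 popcount=5 -> skip
r=62=111110 popcount=5 -> skip
r=63=111111 popcount=6 -> skip
r=64=1000000 popcount=1 -> KEEP
r=65=1000001 popcount=2 -> skip
r=66=1000010 popcount=2 -> skip
r=67=1000011 popcount=3 -> skip
r=68=1000100 popcount=2 -> skip
r=69=1000101 popcount=3 -> skip
r=70=1000110 popcount=3 -> skip
r=71=1000111 popcount=4 -> skip
r=72=1001000 popcount=2 -> skip
r=73=1001001 popcount=3 -> skip
r=74=1001010 popcount=3 -> skip
r=75=1001011 popcount=4 -> skip
r=76=1001100 popcount=3 -> skip
r=77=1001101 popcount=4 -> skip
r=78=1001110 popcount=4 -> skip
r=79=1001111 popcount=5 -> skip
r=80=1010000 popcount=2 -> skip
r=81=1010001 popcount=3 -> skip
r=82=1010010 popcount=3 -> skip
r=83=1010011 popcount=4 -> skip
r=84=1010100 popcount=3 -> skip
r=85=1010101 popcount=4 -> skip
r=86=1010110 popcount=4 -> skip
Kept rows: 32 64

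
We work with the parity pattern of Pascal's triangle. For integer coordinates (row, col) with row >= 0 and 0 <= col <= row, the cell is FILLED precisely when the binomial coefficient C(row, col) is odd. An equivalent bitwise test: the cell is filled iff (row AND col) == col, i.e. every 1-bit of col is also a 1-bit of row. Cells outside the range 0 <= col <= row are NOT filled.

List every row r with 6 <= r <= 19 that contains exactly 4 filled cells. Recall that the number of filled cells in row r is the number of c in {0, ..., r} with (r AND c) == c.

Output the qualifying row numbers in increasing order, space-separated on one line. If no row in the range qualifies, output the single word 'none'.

Row r has 2^popcount(r) filled cells, so we need popcount(r) = log2(4) = 2.
Scan r = 6..19 and keep those with exactly 2 one-bits:
r=6=110 popcount=2 -> KEEP
r=7=111 popcount=3 -> skip
r=8=1000 popcount=1 -> skip
r=9=1001 popcount=2 -> KEEP
r=10=1010 popcount=2 -> KEEP
r=11=1011 popcount=3 -> skip
r=12=1100 popcount=2 -> KEEP
r=13=1101 popcount=3 -> skip
r=14=1110 popcount=3 -> skip
r=15=1111 popcount=4 -> skip
r=16=10000 popcount=1 -> skip
r=17=10001 popcount=2 -> KEEP
r=18=10010 popcount=2 -> KEEP
r=19=10011 popcount=3 -> skip
Kept rows: 6 9 10 12 17 18

Answer: 6 9 10 12 17 18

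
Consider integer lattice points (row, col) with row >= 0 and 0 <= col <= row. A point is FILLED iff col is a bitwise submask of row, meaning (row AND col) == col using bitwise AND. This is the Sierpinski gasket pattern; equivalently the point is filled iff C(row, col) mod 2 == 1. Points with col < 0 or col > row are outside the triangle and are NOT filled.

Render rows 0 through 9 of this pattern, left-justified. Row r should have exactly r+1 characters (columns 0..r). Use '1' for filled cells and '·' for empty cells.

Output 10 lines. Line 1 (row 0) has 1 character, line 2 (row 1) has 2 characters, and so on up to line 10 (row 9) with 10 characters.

r0=0: 1
r1=1: 11
r2=10: 1·1
r3=11: 1111
r4=100: 1···1
r5=101: 11··11
r6=110: 1·1·1·1
r7=111: 11111111
r8=1000: 1·······1
r9=1001: 11······11

Answer: 1
11
1·1
1111
1···1
11··11
1·1·1·1
11111111
1·······1
11······11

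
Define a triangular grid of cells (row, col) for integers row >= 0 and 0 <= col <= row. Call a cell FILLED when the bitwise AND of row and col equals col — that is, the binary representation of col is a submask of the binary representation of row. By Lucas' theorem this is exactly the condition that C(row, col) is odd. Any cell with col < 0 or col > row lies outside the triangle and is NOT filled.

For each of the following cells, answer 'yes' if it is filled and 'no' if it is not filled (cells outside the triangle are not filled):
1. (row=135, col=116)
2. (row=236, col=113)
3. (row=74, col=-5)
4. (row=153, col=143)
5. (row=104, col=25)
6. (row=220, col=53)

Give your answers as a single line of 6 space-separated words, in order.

Answer: no no no no no no

Derivation:
(135,116): row=0b10000111, col=0b1110100, row AND col = 0b100 = 4; 4 != 116 -> empty
(236,113): row=0b11101100, col=0b1110001, row AND col = 0b1100000 = 96; 96 != 113 -> empty
(74,-5): col outside [0, 74] -> not filled
(153,143): row=0b10011001, col=0b10001111, row AND col = 0b10001001 = 137; 137 != 143 -> empty
(104,25): row=0b1101000, col=0b11001, row AND col = 0b1000 = 8; 8 != 25 -> empty
(220,53): row=0b11011100, col=0b110101, row AND col = 0b10100 = 20; 20 != 53 -> empty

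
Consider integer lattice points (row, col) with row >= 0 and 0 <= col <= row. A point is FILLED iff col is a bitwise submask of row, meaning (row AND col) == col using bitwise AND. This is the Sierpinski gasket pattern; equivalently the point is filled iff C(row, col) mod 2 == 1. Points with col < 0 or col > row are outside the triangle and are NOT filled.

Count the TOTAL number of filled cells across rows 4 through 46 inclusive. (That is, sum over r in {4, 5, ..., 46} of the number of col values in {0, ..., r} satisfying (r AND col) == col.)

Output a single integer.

r4=100 pc1: +2 =2
r5=101 pc2: +4 =6
r6=110 pc2: +4 =10
r7=111 pc3: +8 =18
r8=1000 pc1: +2 =20
r9=1001 pc2: +4 =24
r10=1010 pc2: +4 =28
r11=1011 pc3: +8 =36
r12=1100 pc2: +4 =40
r13=1101 pc3: +8 =48
r14=1110 pc3: +8 =56
r15=1111 pc4: +16 =72
r16=10000 pc1: +2 =74
r17=10001 pc2: +4 =78
r18=10010 pc2: +4 =82
r19=10011 pc3: +8 =90
r20=10100 pc2: +4 =94
r21=10101 pc3: +8 =102
r22=10110 pc3: +8 =110
r23=10111 pc4: +16 =126
r24=11000 pc2: +4 =130
r25=11001 pc3: +8 =138
r26=11010 pc3: +8 =146
r27=11011 pc4: +16 =162
r28=11100 pc3: +8 =170
r29=11101 pc4: +16 =186
r30=11110 pc4: +16 =202
r31=11111 pc5: +32 =234
r32=100000 pc1: +2 =236
r33=100001 pc2: +4 =240
r34=100010 pc2: +4 =244
r35=100011 pc3: +8 =252
r36=100100 pc2: +4 =256
r37=100101 pc3: +8 =264
r38=100110 pc3: +8 =272
r39=100111 pc4: +16 =288
r40=101000 pc2: +4 =292
r41=101001 pc3: +8 =300
r42=101010 pc3: +8 =308
r43=101011 pc4: +16 =324
r44=101100 pc3: +8 =332
r45=101101 pc4: +16 =348
r46=101110 pc4: +16 =364

Answer: 364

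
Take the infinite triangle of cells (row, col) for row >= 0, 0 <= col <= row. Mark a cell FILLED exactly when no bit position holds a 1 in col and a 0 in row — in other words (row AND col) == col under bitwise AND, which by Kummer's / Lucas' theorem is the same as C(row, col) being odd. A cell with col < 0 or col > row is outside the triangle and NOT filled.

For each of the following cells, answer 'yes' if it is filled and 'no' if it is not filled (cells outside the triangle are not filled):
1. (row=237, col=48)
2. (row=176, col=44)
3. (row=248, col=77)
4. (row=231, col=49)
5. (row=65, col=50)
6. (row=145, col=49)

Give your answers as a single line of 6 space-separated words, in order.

(237,48): row=0b11101101, col=0b110000, row AND col = 0b100000 = 32; 32 != 48 -> empty
(176,44): row=0b10110000, col=0b101100, row AND col = 0b100000 = 32; 32 != 44 -> empty
(248,77): row=0b11111000, col=0b1001101, row AND col = 0b1001000 = 72; 72 != 77 -> empty
(231,49): row=0b11100111, col=0b110001, row AND col = 0b100001 = 33; 33 != 49 -> empty
(65,50): row=0b1000001, col=0b110010, row AND col = 0b0 = 0; 0 != 50 -> empty
(145,49): row=0b10010001, col=0b110001, row AND col = 0b10001 = 17; 17 != 49 -> empty

Answer: no no no no no no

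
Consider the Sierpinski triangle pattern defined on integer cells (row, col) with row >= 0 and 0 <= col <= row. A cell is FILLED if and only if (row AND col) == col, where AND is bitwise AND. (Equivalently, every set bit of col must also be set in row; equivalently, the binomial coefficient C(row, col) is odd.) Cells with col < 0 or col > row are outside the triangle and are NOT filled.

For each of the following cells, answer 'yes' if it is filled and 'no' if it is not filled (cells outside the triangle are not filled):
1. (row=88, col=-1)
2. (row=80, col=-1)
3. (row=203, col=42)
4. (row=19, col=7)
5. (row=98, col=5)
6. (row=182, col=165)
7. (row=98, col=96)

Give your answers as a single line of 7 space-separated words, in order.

(88,-1): col outside [0, 88] -> not filled
(80,-1): col outside [0, 80] -> not filled
(203,42): row=0b11001011, col=0b101010, row AND col = 0b1010 = 10; 10 != 42 -> empty
(19,7): row=0b10011, col=0b111, row AND col = 0b11 = 3; 3 != 7 -> empty
(98,5): row=0b1100010, col=0b101, row AND col = 0b0 = 0; 0 != 5 -> empty
(182,165): row=0b10110110, col=0b10100101, row AND col = 0b10100100 = 164; 164 != 165 -> empty
(98,96): row=0b1100010, col=0b1100000, row AND col = 0b1100000 = 96; 96 == 96 -> filled

Answer: no no no no no no yes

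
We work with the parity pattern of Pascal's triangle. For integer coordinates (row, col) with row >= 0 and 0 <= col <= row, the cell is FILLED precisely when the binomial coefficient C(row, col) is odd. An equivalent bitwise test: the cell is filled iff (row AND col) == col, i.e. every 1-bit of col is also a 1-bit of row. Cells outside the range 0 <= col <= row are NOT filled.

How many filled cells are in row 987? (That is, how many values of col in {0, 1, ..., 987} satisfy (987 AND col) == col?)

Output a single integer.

987 in binary = 1111011011
popcount(987) = number of 1-bits in 1111011011 = 8
A col c satisfies (987 AND c) == c iff every set bit of c is also set in 987; each of the 8 set bits of 987 can independently be on or off in c.
count = 2^8 = 256

Answer: 256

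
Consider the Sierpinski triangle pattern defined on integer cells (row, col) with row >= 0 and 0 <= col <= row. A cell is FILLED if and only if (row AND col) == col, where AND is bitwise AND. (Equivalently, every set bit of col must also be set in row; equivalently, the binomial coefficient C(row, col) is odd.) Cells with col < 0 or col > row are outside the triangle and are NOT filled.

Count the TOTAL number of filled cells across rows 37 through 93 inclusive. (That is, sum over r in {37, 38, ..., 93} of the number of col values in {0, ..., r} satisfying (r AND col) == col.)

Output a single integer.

Answer: 854

Derivation:
r37=100101 pc3: +8 =8
r38=100110 pc3: +8 =16
r39=100111 pc4: +16 =32
r40=101000 pc2: +4 =36
r41=101001 pc3: +8 =44
r42=101010 pc3: +8 =52
r43=101011 pc4: +16 =68
r44=101100 pc3: +8 =76
r45=101101 pc4: +16 =92
r46=101110 pc4: +16 =108
r47=101111 pc5: +32 =140
r48=110000 pc2: +4 =144
r49=110001 pc3: +8 =152
r50=110010 pc3: +8 =160
r51=110011 pc4: +16 =176
r52=110100 pc3: +8 =184
r53=110101 pc4: +16 =200
r54=110110 pc4: +16 =216
r55=110111 pc5: +32 =248
r56=111000 pc3: +8 =256
r57=111001 pc4: +16 =272
r58=111010 pc4: +16 =288
r59=111011 pc5: +32 =320
r60=111100 pc4: +16 =336
r61=111101 pc5: +32 =368
r62=111110 pc5: +32 =400
r63=111111 pc6: +64 =464
r64=1000000 pc1: +2 =466
r65=1000001 pc2: +4 =470
r66=1000010 pc2: +4 =474
r67=1000011 pc3: +8 =482
r68=1000100 pc2: +4 =486
r69=1000101 pc3: +8 =494
r70=1000110 pc3: +8 =502
r71=1000111 pc4: +16 =518
r72=1001000 pc2: +4 =522
r73=1001001 pc3: +8 =530
r74=1001010 pc3: +8 =538
r75=1001011 pc4: +16 =554
r76=1001100 pc3: +8 =562
r77=1001101 pc4: +16 =578
r78=1001110 pc4: +16 =594
r79=1001111 pc5: +32 =626
r80=1010000 pc2: +4 =630
r81=1010001 pc3: +8 =638
r82=1010010 pc3: +8 =646
r83=1010011 pc4: +16 =662
r84=1010100 pc3: +8 =670
r85=1010101 pc4: +16 =686
r86=1010110 pc4: +16 =702
r87=1010111 pc5: +32 =734
r88=1011000 pc3: +8 =742
r89=1011001 pc4: +16 =758
r90=1011010 pc4: +16 =774
r91=1011011 pc5: +32 =806
r92=1011100 pc4: +16 =822
r93=1011101 pc5: +32 =854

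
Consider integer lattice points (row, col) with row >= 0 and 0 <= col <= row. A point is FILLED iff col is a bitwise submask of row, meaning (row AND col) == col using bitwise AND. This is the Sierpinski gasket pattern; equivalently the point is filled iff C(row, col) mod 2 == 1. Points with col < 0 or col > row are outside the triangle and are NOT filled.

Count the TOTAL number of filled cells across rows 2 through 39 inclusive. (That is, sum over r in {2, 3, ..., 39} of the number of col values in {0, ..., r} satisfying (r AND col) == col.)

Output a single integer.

Answer: 294

Derivation:
r2=10 pc1: +2 =2
r3=11 pc2: +4 =6
r4=100 pc1: +2 =8
r5=101 pc2: +4 =12
r6=110 pc2: +4 =16
r7=111 pc3: +8 =24
r8=1000 pc1: +2 =26
r9=1001 pc2: +4 =30
r10=1010 pc2: +4 =34
r11=1011 pc3: +8 =42
r12=1100 pc2: +4 =46
r13=1101 pc3: +8 =54
r14=1110 pc3: +8 =62
r15=1111 pc4: +16 =78
r16=10000 pc1: +2 =80
r17=10001 pc2: +4 =84
r18=10010 pc2: +4 =88
r19=10011 pc3: +8 =96
r20=10100 pc2: +4 =100
r21=10101 pc3: +8 =108
r22=10110 pc3: +8 =116
r23=10111 pc4: +16 =132
r24=11000 pc2: +4 =136
r25=11001 pc3: +8 =144
r26=11010 pc3: +8 =152
r27=11011 pc4: +16 =168
r28=11100 pc3: +8 =176
r29=11101 pc4: +16 =192
r30=11110 pc4: +16 =208
r31=11111 pc5: +32 =240
r32=100000 pc1: +2 =242
r33=100001 pc2: +4 =246
r34=100010 pc2: +4 =250
r35=100011 pc3: +8 =258
r36=100100 pc2: +4 =262
r37=100101 pc3: +8 =270
r38=100110 pc3: +8 =278
r39=100111 pc4: +16 =294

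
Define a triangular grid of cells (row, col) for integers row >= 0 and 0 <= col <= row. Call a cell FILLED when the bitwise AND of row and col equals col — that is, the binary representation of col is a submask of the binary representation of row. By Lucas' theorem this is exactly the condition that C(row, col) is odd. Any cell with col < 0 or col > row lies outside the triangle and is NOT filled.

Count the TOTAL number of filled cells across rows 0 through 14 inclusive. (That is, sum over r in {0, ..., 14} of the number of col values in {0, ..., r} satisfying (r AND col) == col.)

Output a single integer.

r0=0 pc0: +1 =1
r1=1 pc1: +2 =3
r2=10 pc1: +2 =5
r3=11 pc2: +4 =9
r4=100 pc1: +2 =11
r5=101 pc2: +4 =15
r6=110 pc2: +4 =19
r7=111 pc3: +8 =27
r8=1000 pc1: +2 =29
r9=1001 pc2: +4 =33
r10=1010 pc2: +4 =37
r11=1011 pc3: +8 =45
r12=1100 pc2: +4 =49
r13=1101 pc3: +8 =57
r14=1110 pc3: +8 =65

Answer: 65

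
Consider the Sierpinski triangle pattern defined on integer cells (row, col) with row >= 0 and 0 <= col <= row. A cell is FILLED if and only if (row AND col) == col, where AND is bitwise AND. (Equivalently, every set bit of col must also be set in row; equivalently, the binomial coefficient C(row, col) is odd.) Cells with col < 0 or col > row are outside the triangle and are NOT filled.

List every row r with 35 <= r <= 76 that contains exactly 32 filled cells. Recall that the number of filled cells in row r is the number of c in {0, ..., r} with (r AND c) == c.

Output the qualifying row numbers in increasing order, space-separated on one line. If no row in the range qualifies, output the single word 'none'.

Answer: 47 55 59 61 62

Derivation:
Row r has 2^popcount(r) filled cells, so we need popcount(r) = log2(32) = 5.
Scan r = 35..76 and keep those with exactly 5 one-bits:
r=35=100011 popcount=3 -> skip
r=36=100100 popcount=2 -> skip
r=37=100101 popcount=3 -> skip
r=38=100110 popcount=3 -> skip
r=39=100111 popcount=4 -> skip
r=40=101000 popcount=2 -> skip
r=41=101001 popcount=3 -> skip
r=42=101010 popcount=3 -> skip
r=43=101011 popcount=4 -> skip
r=44=101100 popcount=3 -> skip
r=45=101101 popcount=4 -> skip
r=46=101110 popcount=4 -> skip
r=47=101111 popcount=5 -> KEEP
r=48=110000 popcount=2 -> skip
r=49=110001 popcount=3 -> skip
r=50=110010 popcount=3 -> skip
r=51=110011 popcount=4 -> skip
r=52=110100 popcount=3 -> skip
r=53=110101 popcount=4 -> skip
r=54=110110 popcount=4 -> skip
r=55=110111 popcount=5 -> KEEP
r=56=111000 popcount=3 -> skip
r=57=111001 popcount=4 -> skip
r=58=111010 popcount=4 -> skip
r=59=111011 popcount=5 -> KEEP
r=60=111100 popcount=4 -> skip
r=61=111101 popcount=5 -> KEEP
r=62=111110 popcount=5 -> KEEP
r=63=111111 popcount=6 -> skip
r=64=1000000 popcount=1 -> skip
r=65=1000001 popcount=2 -> skip
r=66=1000010 popcount=2 -> skip
r=67=1000011 popcount=3 -> skip
r=68=1000100 popcount=2 -> skip
r=69=1000101 popcount=3 -> skip
r=70=1000110 popcount=3 -> skip
r=71=1000111 popcount=4 -> skip
r=72=1001000 popcount=2 -> skip
r=73=1001001 popcount=3 -> skip
r=74=1001010 popcount=3 -> skip
r=75=1001011 popcount=4 -> skip
r=76=1001100 popcount=3 -> skip
Kept rows: 47 55 59 61 62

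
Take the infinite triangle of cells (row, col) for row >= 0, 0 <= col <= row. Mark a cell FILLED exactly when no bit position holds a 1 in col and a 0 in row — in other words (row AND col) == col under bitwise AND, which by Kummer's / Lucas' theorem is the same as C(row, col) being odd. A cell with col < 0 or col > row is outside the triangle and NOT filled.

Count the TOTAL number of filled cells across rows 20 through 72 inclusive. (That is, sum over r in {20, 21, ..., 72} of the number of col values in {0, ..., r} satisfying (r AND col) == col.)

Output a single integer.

r20=10100 pc2: +4 =4
r21=10101 pc3: +8 =12
r22=10110 pc3: +8 =20
r23=10111 pc4: +16 =36
r24=11000 pc2: +4 =40
r25=11001 pc3: +8 =48
r26=11010 pc3: +8 =56
r27=11011 pc4: +16 =72
r28=11100 pc3: +8 =80
r29=11101 pc4: +16 =96
r30=11110 pc4: +16 =112
r31=11111 pc5: +32 =144
r32=100000 pc1: +2 =146
r33=100001 pc2: +4 =150
r34=100010 pc2: +4 =154
r35=100011 pc3: +8 =162
r36=100100 pc2: +4 =166
r37=100101 pc3: +8 =174
r38=100110 pc3: +8 =182
r39=100111 pc4: +16 =198
r40=101000 pc2: +4 =202
r41=101001 pc3: +8 =210
r42=101010 pc3: +8 =218
r43=101011 pc4: +16 =234
r44=101100 pc3: +8 =242
r45=101101 pc4: +16 =258
r46=101110 pc4: +16 =274
r47=101111 pc5: +32 =306
r48=110000 pc2: +4 =310
r49=110001 pc3: +8 =318
r50=110010 pc3: +8 =326
r51=110011 pc4: +16 =342
r52=110100 pc3: +8 =350
r53=110101 pc4: +16 =366
r54=110110 pc4: +16 =382
r55=110111 pc5: +32 =414
r56=111000 pc3: +8 =422
r57=111001 pc4: +16 =438
r58=111010 pc4: +16 =454
r59=111011 pc5: +32 =486
r60=111100 pc4: +16 =502
r61=111101 pc5: +32 =534
r62=111110 pc5: +32 =566
r63=111111 pc6: +64 =630
r64=1000000 pc1: +2 =632
r65=1000001 pc2: +4 =636
r66=1000010 pc2: +4 =640
r67=1000011 pc3: +8 =648
r68=1000100 pc2: +4 =652
r69=1000101 pc3: +8 =660
r70=1000110 pc3: +8 =668
r71=1000111 pc4: +16 =684
r72=1001000 pc2: +4 =688

Answer: 688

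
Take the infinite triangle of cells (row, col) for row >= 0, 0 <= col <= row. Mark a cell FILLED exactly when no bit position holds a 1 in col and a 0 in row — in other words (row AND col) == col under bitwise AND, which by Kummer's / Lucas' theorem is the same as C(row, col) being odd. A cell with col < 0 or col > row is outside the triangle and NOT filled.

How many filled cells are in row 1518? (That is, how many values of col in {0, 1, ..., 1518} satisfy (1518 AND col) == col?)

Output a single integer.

Answer: 256

Derivation:
1518 in binary = 10111101110
popcount(1518) = number of 1-bits in 10111101110 = 8
A col c satisfies (1518 AND c) == c iff every set bit of c is also set in 1518; each of the 8 set bits of 1518 can independently be on or off in c.
count = 2^8 = 256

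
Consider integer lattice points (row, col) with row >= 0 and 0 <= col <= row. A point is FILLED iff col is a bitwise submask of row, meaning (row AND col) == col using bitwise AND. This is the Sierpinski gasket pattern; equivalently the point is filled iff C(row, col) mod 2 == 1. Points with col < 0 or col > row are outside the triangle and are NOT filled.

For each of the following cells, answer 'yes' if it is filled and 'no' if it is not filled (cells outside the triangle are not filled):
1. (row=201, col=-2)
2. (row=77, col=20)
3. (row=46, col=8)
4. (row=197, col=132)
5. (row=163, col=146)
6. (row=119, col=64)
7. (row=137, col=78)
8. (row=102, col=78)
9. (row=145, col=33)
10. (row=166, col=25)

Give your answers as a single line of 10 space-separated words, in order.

Answer: no no yes yes no yes no no no no

Derivation:
(201,-2): col outside [0, 201] -> not filled
(77,20): row=0b1001101, col=0b10100, row AND col = 0b100 = 4; 4 != 20 -> empty
(46,8): row=0b101110, col=0b1000, row AND col = 0b1000 = 8; 8 == 8 -> filled
(197,132): row=0b11000101, col=0b10000100, row AND col = 0b10000100 = 132; 132 == 132 -> filled
(163,146): row=0b10100011, col=0b10010010, row AND col = 0b10000010 = 130; 130 != 146 -> empty
(119,64): row=0b1110111, col=0b1000000, row AND col = 0b1000000 = 64; 64 == 64 -> filled
(137,78): row=0b10001001, col=0b1001110, row AND col = 0b1000 = 8; 8 != 78 -> empty
(102,78): row=0b1100110, col=0b1001110, row AND col = 0b1000110 = 70; 70 != 78 -> empty
(145,33): row=0b10010001, col=0b100001, row AND col = 0b1 = 1; 1 != 33 -> empty
(166,25): row=0b10100110, col=0b11001, row AND col = 0b0 = 0; 0 != 25 -> empty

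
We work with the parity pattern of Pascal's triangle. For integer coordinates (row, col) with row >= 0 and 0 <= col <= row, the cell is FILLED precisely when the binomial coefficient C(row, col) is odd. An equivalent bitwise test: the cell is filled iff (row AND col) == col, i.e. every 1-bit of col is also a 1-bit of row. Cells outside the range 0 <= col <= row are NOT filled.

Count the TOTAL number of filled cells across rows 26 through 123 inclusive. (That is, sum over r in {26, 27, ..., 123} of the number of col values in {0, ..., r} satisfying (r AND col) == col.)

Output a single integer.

r26=11010 pc3: +8 =8
r27=11011 pc4: +16 =24
r28=11100 pc3: +8 =32
r29=11101 pc4: +16 =48
r30=11110 pc4: +16 =64
r31=11111 pc5: +32 =96
r32=100000 pc1: +2 =98
r33=100001 pc2: +4 =102
r34=100010 pc2: +4 =106
r35=100011 pc3: +8 =114
r36=100100 pc2: +4 =118
r37=100101 pc3: +8 =126
r38=100110 pc3: +8 =134
r39=100111 pc4: +16 =150
r40=101000 pc2: +4 =154
r41=101001 pc3: +8 =162
r42=101010 pc3: +8 =170
r43=101011 pc4: +16 =186
r44=101100 pc3: +8 =194
r45=101101 pc4: +16 =210
r46=101110 pc4: +16 =226
r47=101111 pc5: +32 =258
r48=110000 pc2: +4 =262
r49=110001 pc3: +8 =270
r50=110010 pc3: +8 =278
r51=110011 pc4: +16 =294
r52=110100 pc3: +8 =302
r53=110101 pc4: +16 =318
r54=110110 pc4: +16 =334
r55=110111 pc5: +32 =366
r56=111000 pc3: +8 =374
r57=111001 pc4: +16 =390
r58=111010 pc4: +16 =406
r59=111011 pc5: +32 =438
r60=111100 pc4: +16 =454
r61=111101 pc5: +32 =486
r62=111110 pc5: +32 =518
r63=111111 pc6: +64 =582
r64=1000000 pc1: +2 =584
r65=1000001 pc2: +4 =588
r66=1000010 pc2: +4 =592
r67=1000011 pc3: +8 =600
r68=1000100 pc2: +4 =604
r69=1000101 pc3: +8 =612
r70=1000110 pc3: +8 =620
r71=1000111 pc4: +16 =636
r72=1001000 pc2: +4 =640
r73=1001001 pc3: +8 =648
r74=1001010 pc3: +8 =656
r75=1001011 pc4: +16 =672
r76=1001100 pc3: +8 =680
r77=1001101 pc4: +16 =696
r78=1001110 pc4: +16 =712
r79=1001111 pc5: +32 =744
r80=1010000 pc2: +4 =748
r81=1010001 pc3: +8 =756
r82=1010010 pc3: +8 =764
r83=1010011 pc4: +16 =780
r84=1010100 pc3: +8 =788
r85=1010101 pc4: +16 =804
r86=1010110 pc4: +16 =820
r87=1010111 pc5: +32 =852
r88=1011000 pc3: +8 =860
r89=1011001 pc4: +16 =876
r90=1011010 pc4: +16 =892
r91=1011011 pc5: +32 =924
r92=1011100 pc4: +16 =940
r93=1011101 pc5: +32 =972
r94=1011110 pc5: +32 =1004
r95=1011111 pc6: +64 =1068
r96=1100000 pc2: +4 =1072
r97=1100001 pc3: +8 =1080
r98=1100010 pc3: +8 =1088
r99=1100011 pc4: +16 =1104
r100=1100100 pc3: +8 =1112
r101=1100101 pc4: +16 =1128
r102=1100110 pc4: +16 =1144
r103=1100111 pc5: +32 =1176
r104=1101000 pc3: +8 =1184
r105=1101001 pc4: +16 =1200
r106=1101010 pc4: +16 =1216
r107=1101011 pc5: +32 =1248
r108=1101100 pc4: +16 =1264
r109=1101101 pc5: +32 =1296
r110=1101110 pc5: +32 =1328
r111=1101111 pc6: +64 =1392
r112=1110000 pc3: +8 =1400
r113=1110001 pc4: +16 =1416
r114=1110010 pc4: +16 =1432
r115=1110011 pc5: +32 =1464
r116=1110100 pc4: +16 =1480
r117=1110101 pc5: +32 =1512
r118=1110110 pc5: +32 =1544
r119=1110111 pc6: +64 =1608
r120=1111000 pc4: +16 =1624
r121=1111001 pc5: +32 =1656
r122=1111010 pc5: +32 =1688
r123=1111011 pc6: +64 =1752

Answer: 1752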